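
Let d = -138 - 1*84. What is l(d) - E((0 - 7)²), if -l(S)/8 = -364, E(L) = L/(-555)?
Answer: 1616209/555 ≈ 2912.1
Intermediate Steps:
d = -222 (d = -138 - 84 = -222)
E(L) = -L/555 (E(L) = L*(-1/555) = -L/555)
l(S) = 2912 (l(S) = -8*(-364) = 2912)
l(d) - E((0 - 7)²) = 2912 - (-1)*(0 - 7)²/555 = 2912 - (-1)*(-7)²/555 = 2912 - (-1)*49/555 = 2912 - 1*(-49/555) = 2912 + 49/555 = 1616209/555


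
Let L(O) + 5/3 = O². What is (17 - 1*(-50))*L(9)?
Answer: 15946/3 ≈ 5315.3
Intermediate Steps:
L(O) = -5/3 + O²
(17 - 1*(-50))*L(9) = (17 - 1*(-50))*(-5/3 + 9²) = (17 + 50)*(-5/3 + 81) = 67*(238/3) = 15946/3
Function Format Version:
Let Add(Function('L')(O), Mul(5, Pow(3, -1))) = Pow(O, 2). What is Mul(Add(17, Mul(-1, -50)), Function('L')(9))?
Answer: Rational(15946, 3) ≈ 5315.3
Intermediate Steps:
Function('L')(O) = Add(Rational(-5, 3), Pow(O, 2))
Mul(Add(17, Mul(-1, -50)), Function('L')(9)) = Mul(Add(17, Mul(-1, -50)), Add(Rational(-5, 3), Pow(9, 2))) = Mul(Add(17, 50), Add(Rational(-5, 3), 81)) = Mul(67, Rational(238, 3)) = Rational(15946, 3)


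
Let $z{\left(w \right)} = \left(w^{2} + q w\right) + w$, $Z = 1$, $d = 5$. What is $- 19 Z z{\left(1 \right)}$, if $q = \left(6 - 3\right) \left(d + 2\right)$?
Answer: $-437$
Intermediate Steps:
$q = 21$ ($q = \left(6 - 3\right) \left(5 + 2\right) = 3 \cdot 7 = 21$)
$z{\left(w \right)} = w^{2} + 22 w$ ($z{\left(w \right)} = \left(w^{2} + 21 w\right) + w = w^{2} + 22 w$)
$- 19 Z z{\left(1 \right)} = \left(-19\right) 1 \cdot 1 \left(22 + 1\right) = - 19 \cdot 1 \cdot 23 = \left(-19\right) 23 = -437$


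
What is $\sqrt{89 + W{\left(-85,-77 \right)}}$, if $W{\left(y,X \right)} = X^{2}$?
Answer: $\sqrt{6018} \approx 77.576$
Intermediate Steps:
$\sqrt{89 + W{\left(-85,-77 \right)}} = \sqrt{89 + \left(-77\right)^{2}} = \sqrt{89 + 5929} = \sqrt{6018}$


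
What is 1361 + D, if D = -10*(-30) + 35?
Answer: 1696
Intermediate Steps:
D = 335 (D = 300 + 35 = 335)
1361 + D = 1361 + 335 = 1696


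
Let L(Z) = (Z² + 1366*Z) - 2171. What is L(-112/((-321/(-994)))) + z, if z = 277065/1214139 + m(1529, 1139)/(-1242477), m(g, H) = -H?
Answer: -2047453005160942067357/5757090655862349 ≈ -3.5564e+5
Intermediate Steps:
z = 115209931442/502846594101 (z = 277065/1214139 - 1*1139/(-1242477) = 277065*(1/1214139) - 1139*(-1/1242477) = 92355/404713 + 1139/1242477 = 115209931442/502846594101 ≈ 0.22912)
L(Z) = -2171 + Z² + 1366*Z
L(-112/((-321/(-994)))) + z = (-2171 + (-112/((-321/(-994))))² + 1366*(-112/((-321/(-994))))) + 115209931442/502846594101 = (-2171 + (-112/((-321*(-1/994))))² + 1366*(-112/((-321*(-1/994))))) + 115209931442/502846594101 = (-2171 + (-112/321/994)² + 1366*(-112/321/994)) + 115209931442/502846594101 = (-2171 + (-112*994/321)² + 1366*(-112*994/321)) + 115209931442/502846594101 = (-2171 + (-111328/321)² + 1366*(-111328/321)) + 115209931442/502846594101 = (-2171 + 12393923584/103041 - 152074048/321) + 115209931442/502846594101 = -36645547835/103041 + 115209931442/502846594101 = -2047453005160942067357/5757090655862349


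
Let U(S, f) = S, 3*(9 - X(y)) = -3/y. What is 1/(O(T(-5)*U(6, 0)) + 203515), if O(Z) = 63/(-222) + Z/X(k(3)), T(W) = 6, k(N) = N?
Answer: 518/105422621 ≈ 4.9136e-6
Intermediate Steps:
X(y) = 9 + 1/y (X(y) = 9 - (-1)/y = 9 + 1/y)
O(Z) = -21/74 + 3*Z/28 (O(Z) = 63/(-222) + Z/(9 + 1/3) = 63*(-1/222) + Z/(9 + ⅓) = -21/74 + Z/(28/3) = -21/74 + Z*(3/28) = -21/74 + 3*Z/28)
1/(O(T(-5)*U(6, 0)) + 203515) = 1/((-21/74 + 3*(6*6)/28) + 203515) = 1/((-21/74 + (3/28)*36) + 203515) = 1/((-21/74 + 27/7) + 203515) = 1/(1851/518 + 203515) = 1/(105422621/518) = 518/105422621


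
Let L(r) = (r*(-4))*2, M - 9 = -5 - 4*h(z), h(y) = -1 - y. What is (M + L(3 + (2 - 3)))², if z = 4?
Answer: 64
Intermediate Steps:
M = 24 (M = 9 + (-5 - 4*(-1 - 1*4)) = 9 + (-5 - 4*(-1 - 4)) = 9 + (-5 - 4*(-5)) = 9 + (-5 + 20) = 9 + 15 = 24)
L(r) = -8*r (L(r) = -4*r*2 = -8*r)
(M + L(3 + (2 - 3)))² = (24 - 8*(3 + (2 - 3)))² = (24 - 8*(3 - 1))² = (24 - 8*2)² = (24 - 16)² = 8² = 64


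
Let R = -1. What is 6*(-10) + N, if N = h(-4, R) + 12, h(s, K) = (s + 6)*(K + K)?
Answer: -52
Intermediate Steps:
h(s, K) = 2*K*(6 + s) (h(s, K) = (6 + s)*(2*K) = 2*K*(6 + s))
N = 8 (N = 2*(-1)*(6 - 4) + 12 = 2*(-1)*2 + 12 = -4 + 12 = 8)
6*(-10) + N = 6*(-10) + 8 = -60 + 8 = -52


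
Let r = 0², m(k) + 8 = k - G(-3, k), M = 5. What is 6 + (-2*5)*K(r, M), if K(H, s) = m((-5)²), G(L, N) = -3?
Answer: -194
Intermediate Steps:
m(k) = -5 + k (m(k) = -8 + (k - 1*(-3)) = -8 + (k + 3) = -8 + (3 + k) = -5 + k)
r = 0
K(H, s) = 20 (K(H, s) = -5 + (-5)² = -5 + 25 = 20)
6 + (-2*5)*K(r, M) = 6 - 2*5*20 = 6 - 10*20 = 6 - 200 = -194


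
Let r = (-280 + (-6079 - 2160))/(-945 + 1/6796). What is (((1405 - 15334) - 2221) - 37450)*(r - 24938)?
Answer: 8581327963172800/6422219 ≈ 1.3362e+9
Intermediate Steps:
r = 57895124/6422219 (r = (-280 - 8239)/(-945 + 1/6796) = -8519/(-6422219/6796) = -8519*(-6796/6422219) = 57895124/6422219 ≈ 9.0148)
(((1405 - 15334) - 2221) - 37450)*(r - 24938) = (((1405 - 15334) - 2221) - 37450)*(57895124/6422219 - 24938) = ((-13929 - 2221) - 37450)*(-160099402298/6422219) = (-16150 - 37450)*(-160099402298/6422219) = -53600*(-160099402298/6422219) = 8581327963172800/6422219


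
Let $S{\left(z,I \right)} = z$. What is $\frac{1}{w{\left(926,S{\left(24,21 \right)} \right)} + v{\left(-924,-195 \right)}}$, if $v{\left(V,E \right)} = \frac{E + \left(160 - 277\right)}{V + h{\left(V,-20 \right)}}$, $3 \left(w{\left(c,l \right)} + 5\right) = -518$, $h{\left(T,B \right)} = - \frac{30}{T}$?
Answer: $- \frac{426873}{75696959} \approx -0.0056392$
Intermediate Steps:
$w{\left(c,l \right)} = - \frac{533}{3}$ ($w{\left(c,l \right)} = -5 + \frac{1}{3} \left(-518\right) = -5 - \frac{518}{3} = - \frac{533}{3}$)
$v{\left(V,E \right)} = \frac{-117 + E}{V - \frac{30}{V}}$ ($v{\left(V,E \right)} = \frac{E + \left(160 - 277\right)}{V - \frac{30}{V}} = \frac{E - 117}{V - \frac{30}{V}} = \frac{-117 + E}{V - \frac{30}{V}}$)
$\frac{1}{w{\left(926,S{\left(24,21 \right)} \right)} + v{\left(-924,-195 \right)}} = \frac{1}{- \frac{533}{3} - \frac{924 \left(-117 - 195\right)}{-30 + \left(-924\right)^{2}}} = \frac{1}{- \frac{533}{3} - 924 \frac{1}{-30 + 853776} \left(-312\right)} = \frac{1}{- \frac{533}{3} - 924 \cdot \frac{1}{853746} \left(-312\right)} = \frac{1}{- \frac{533}{3} - \frac{154}{142291} \left(-312\right)} = \frac{1}{- \frac{533}{3} + \frac{48048}{142291}} = \frac{1}{- \frac{75696959}{426873}} = - \frac{426873}{75696959}$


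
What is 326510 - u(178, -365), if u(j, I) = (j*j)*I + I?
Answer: 11891535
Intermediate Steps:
u(j, I) = I + I*j**2 (u(j, I) = j**2*I + I = I*j**2 + I = I + I*j**2)
326510 - u(178, -365) = 326510 - (-365)*(1 + 178**2) = 326510 - (-365)*(1 + 31684) = 326510 - (-365)*31685 = 326510 - 1*(-11565025) = 326510 + 11565025 = 11891535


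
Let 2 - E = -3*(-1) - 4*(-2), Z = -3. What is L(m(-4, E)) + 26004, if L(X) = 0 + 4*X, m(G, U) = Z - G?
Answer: 26008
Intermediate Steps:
E = -9 (E = 2 - (-3*(-1) - 4*(-2)) = 2 - (3 + 8) = 2 - 1*11 = 2 - 11 = -9)
m(G, U) = -3 - G
L(X) = 4*X
L(m(-4, E)) + 26004 = 4*(-3 - 1*(-4)) + 26004 = 4*(-3 + 4) + 26004 = 4*1 + 26004 = 4 + 26004 = 26008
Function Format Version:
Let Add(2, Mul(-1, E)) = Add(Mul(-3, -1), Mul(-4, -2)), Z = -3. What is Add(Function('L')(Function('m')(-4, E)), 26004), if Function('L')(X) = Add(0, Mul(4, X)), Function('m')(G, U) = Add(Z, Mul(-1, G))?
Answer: 26008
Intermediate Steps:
E = -9 (E = Add(2, Mul(-1, Add(Mul(-3, -1), Mul(-4, -2)))) = Add(2, Mul(-1, Add(3, 8))) = Add(2, Mul(-1, 11)) = Add(2, -11) = -9)
Function('m')(G, U) = Add(-3, Mul(-1, G))
Function('L')(X) = Mul(4, X)
Add(Function('L')(Function('m')(-4, E)), 26004) = Add(Mul(4, Add(-3, Mul(-1, -4))), 26004) = Add(Mul(4, Add(-3, 4)), 26004) = Add(Mul(4, 1), 26004) = Add(4, 26004) = 26008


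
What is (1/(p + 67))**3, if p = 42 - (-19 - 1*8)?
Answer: 1/2515456 ≈ 3.9754e-7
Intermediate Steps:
p = 69 (p = 42 - (-19 - 8) = 42 - 1*(-27) = 42 + 27 = 69)
(1/(p + 67))**3 = (1/(69 + 67))**3 = (1/136)**3 = 1/2515456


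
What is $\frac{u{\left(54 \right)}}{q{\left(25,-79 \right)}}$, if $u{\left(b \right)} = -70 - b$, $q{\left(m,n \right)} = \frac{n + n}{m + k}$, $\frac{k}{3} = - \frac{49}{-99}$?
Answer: $\frac{54188}{2607} \approx 20.786$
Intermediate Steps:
$k = \frac{49}{33}$ ($k = 3 \left(- \frac{49}{-99}\right) = 3 \left(\left(-49\right) \left(- \frac{1}{99}\right)\right) = 3 \cdot \frac{49}{99} = \frac{49}{33} \approx 1.4848$)
$q{\left(m,n \right)} = \frac{2 n}{\frac{49}{33} + m}$ ($q{\left(m,n \right)} = \frac{n + n}{m + \frac{49}{33}} = \frac{2 n}{\frac{49}{33} + m}$)
$\frac{u{\left(54 \right)}}{q{\left(25,-79 \right)}} = \frac{-70 - 54}{66 \left(-79\right) \frac{1}{49 + 33 \cdot 25}} = \frac{-70 - 54}{66 \left(-79\right) \frac{1}{49 + 825}} = - \frac{124}{66 \left(-79\right) \frac{1}{874}} = - \frac{124}{- \frac{2607}{437}} = \left(-124\right) \left(- \frac{437}{2607}\right) = \frac{54188}{2607}$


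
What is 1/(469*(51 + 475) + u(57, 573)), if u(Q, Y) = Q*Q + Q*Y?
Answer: 1/282604 ≈ 3.5385e-6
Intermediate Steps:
u(Q, Y) = Q² + Q*Y
1/(469*(51 + 475) + u(57, 573)) = 1/(469*(51 + 475) + 57*(57 + 573)) = 1/(469*526 + 57*630) = 1/(246694 + 35910) = 1/282604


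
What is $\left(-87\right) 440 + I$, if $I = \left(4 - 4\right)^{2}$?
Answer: $-38280$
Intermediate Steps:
$I = 0$ ($I = 0^{2} = 0$)
$\left(-87\right) 440 + I = \left(-87\right) 440 + 0 = -38280 + 0 = -38280$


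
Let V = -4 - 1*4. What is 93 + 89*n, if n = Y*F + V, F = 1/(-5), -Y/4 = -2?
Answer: -3807/5 ≈ -761.40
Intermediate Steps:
Y = 8 (Y = -4*(-2) = 8)
V = -8 (V = -4 - 4 = -8)
F = -⅕ ≈ -0.20000
n = -48/5 (n = 8*(-⅕) - 8 = -8/5 - 8 = -48/5 ≈ -9.6000)
93 + 89*n = 93 + 89*(-48/5) = 93 - 4272/5 = -3807/5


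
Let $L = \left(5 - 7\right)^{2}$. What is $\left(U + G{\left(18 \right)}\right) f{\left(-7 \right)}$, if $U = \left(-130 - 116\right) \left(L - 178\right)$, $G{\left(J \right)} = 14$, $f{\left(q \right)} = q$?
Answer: $-299726$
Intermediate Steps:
$L = 4$ ($L = \left(-2\right)^{2} = 4$)
$U = 42804$ ($U = \left(-130 - 116\right) \left(4 - 178\right) = \left(-246\right) \left(-174\right) = 42804$)
$\left(U + G{\left(18 \right)}\right) f{\left(-7 \right)} = \left(42804 + 14\right) \left(-7\right) = 42818 \left(-7\right) = -299726$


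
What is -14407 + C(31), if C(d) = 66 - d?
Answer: -14372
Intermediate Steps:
-14407 + C(31) = -14407 + (66 - 1*31) = -14407 + (66 - 31) = -14407 + 35 = -14372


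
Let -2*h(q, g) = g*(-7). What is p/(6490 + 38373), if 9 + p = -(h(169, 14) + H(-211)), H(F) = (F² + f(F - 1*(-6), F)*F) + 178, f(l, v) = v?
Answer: -12754/6409 ≈ -1.9900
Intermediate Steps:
H(F) = 178 + 2*F² (H(F) = (F² + F*F) + 178 = (F² + F²) + 178 = 2*F² + 178 = 178 + 2*F²)
h(q, g) = 7*g/2 (h(q, g) = -g*(-7)/2 = -(-7)*g/2 = 7*g/2)
p = -89278 (p = -9 - ((7/2)*14 + (178 + 2*(-211)²)) = -9 - (49 + (178 + 2*44521)) = -9 - (49 + (178 + 89042)) = -9 - (49 + 89220) = -9 - 1*89269 = -9 - 89269 = -89278)
p/(6490 + 38373) = -89278/(6490 + 38373) = -89278/44863 = -89278*1/44863 = -12754/6409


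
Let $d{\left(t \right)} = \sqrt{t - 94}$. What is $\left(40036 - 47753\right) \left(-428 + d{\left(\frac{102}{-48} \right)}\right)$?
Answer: $3302876 - \frac{7717 i \sqrt{1538}}{4} \approx 3.3029 \cdot 10^{6} - 75660.0 i$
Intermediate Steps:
$d{\left(t \right)} = \sqrt{-94 + t}$
$\left(40036 - 47753\right) \left(-428 + d{\left(\frac{102}{-48} \right)}\right) = \left(40036 - 47753\right) \left(-428 + \sqrt{-94 + \frac{102}{-48}}\right) = - 7717 \left(-428 + \sqrt{-94 + 102 \left(- \frac{1}{48}\right)}\right) = - 7717 \left(-428 + \sqrt{-94 - \frac{17}{8}}\right) = - 7717 \left(-428 + \sqrt{- \frac{769}{8}}\right) = - 7717 \left(-428 + \frac{i \sqrt{1538}}{4}\right) = 3302876 - \frac{7717 i \sqrt{1538}}{4}$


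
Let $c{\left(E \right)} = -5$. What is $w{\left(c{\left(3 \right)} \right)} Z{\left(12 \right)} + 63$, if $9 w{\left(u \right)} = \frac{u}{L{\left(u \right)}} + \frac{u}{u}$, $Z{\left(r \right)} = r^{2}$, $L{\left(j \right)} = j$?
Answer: $95$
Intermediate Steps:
$w{\left(u \right)} = \frac{2}{9}$ ($w{\left(u \right)} = \frac{\frac{u}{u} + \frac{u}{u}}{9} = \frac{1 + 1}{9} = \frac{1}{9} \cdot 2 = \frac{2}{9}$)
$w{\left(c{\left(3 \right)} \right)} Z{\left(12 \right)} + 63 = \frac{2 \cdot 12^{2}}{9} + 63 = \frac{2}{9} \cdot 144 + 63 = 32 + 63 = 95$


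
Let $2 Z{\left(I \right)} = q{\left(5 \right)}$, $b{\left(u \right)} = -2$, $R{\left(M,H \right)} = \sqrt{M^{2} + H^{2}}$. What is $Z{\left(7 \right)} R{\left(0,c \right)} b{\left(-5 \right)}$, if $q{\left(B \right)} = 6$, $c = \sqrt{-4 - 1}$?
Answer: $- 6 i \sqrt{5} \approx - 13.416 i$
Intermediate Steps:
$c = i \sqrt{5}$ ($c = \sqrt{-5} = i \sqrt{5} \approx 2.2361 i$)
$R{\left(M,H \right)} = \sqrt{H^{2} + M^{2}}$
$Z{\left(I \right)} = 3$ ($Z{\left(I \right)} = \frac{1}{2} \cdot 6 = 3$)
$Z{\left(7 \right)} R{\left(0,c \right)} b{\left(-5 \right)} = 3 \sqrt{\left(i \sqrt{5}\right)^{2} + 0^{2}} \left(-2\right) = 3 \sqrt{-5 + 0} \left(-2\right) = 3 \sqrt{-5} \left(-2\right) = 3 i \sqrt{5} \left(-2\right) = - 6 i \sqrt{5}$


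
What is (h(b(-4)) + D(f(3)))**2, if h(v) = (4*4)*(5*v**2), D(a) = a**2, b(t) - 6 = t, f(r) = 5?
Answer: 119025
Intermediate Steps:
b(t) = 6 + t
h(v) = 80*v**2 (h(v) = 16*(5*v**2) = 80*v**2)
(h(b(-4)) + D(f(3)))**2 = (80*(6 - 4)**2 + 5**2)**2 = (80*2**2 + 25)**2 = (80*4 + 25)**2 = (320 + 25)**2 = 345**2 = 119025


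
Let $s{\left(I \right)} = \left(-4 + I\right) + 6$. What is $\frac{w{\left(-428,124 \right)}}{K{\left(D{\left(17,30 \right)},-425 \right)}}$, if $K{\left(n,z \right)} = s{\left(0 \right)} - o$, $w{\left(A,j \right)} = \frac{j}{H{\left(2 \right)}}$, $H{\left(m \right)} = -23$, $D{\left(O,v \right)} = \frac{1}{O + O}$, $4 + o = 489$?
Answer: $\frac{124}{11109} \approx 0.011162$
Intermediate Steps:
$s{\left(I \right)} = 2 + I$
$o = 485$ ($o = -4 + 489 = 485$)
$D{\left(O,v \right)} = \frac{1}{2 O}$
$w{\left(A,j \right)} = - \frac{j}{23}$ ($w{\left(A,j \right)} = \frac{j}{-23} = j \left(- \frac{1}{23}\right) = - \frac{j}{23}$)
$K{\left(n,z \right)} = -483$ ($K{\left(n,z \right)} = \left(2 + 0\right) - 485 = 2 - 485 = -483$)
$\frac{w{\left(-428,124 \right)}}{K{\left(D{\left(17,30 \right)},-425 \right)}} = \frac{\left(- \frac{1}{23}\right) 124}{-483} = \left(- \frac{124}{23}\right) \left(- \frac{1}{483}\right) = \frac{124}{11109}$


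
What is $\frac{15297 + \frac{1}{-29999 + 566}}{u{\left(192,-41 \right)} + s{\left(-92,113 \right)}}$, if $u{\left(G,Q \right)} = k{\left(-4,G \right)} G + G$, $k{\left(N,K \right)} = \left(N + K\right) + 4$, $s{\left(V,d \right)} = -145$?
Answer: $\frac{450236600}{1086401463} \approx 0.41443$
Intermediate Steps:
$k{\left(N,K \right)} = 4 + K + N$ ($k{\left(N,K \right)} = \left(K + N\right) + 4 = 4 + K + N$)
$u{\left(G,Q \right)} = G + G^{2}$ ($u{\left(G,Q \right)} = \left(4 + G - 4\right) G + G = G G + G = G^{2} + G = G + G^{2}$)
$\frac{15297 + \frac{1}{-29999 + 566}}{u{\left(192,-41 \right)} + s{\left(-92,113 \right)}} = \frac{15297 + \frac{1}{-29999 + 566}}{192 \left(1 + 192\right) - 145} = \frac{15297 + \frac{1}{-29433}}{192 \cdot 193 - 145} = \frac{15297 - \frac{1}{29433}}{37056 - 145} = \frac{450236600}{29433 \cdot 36911} = \frac{450236600}{29433} \cdot \frac{1}{36911} = \frac{450236600}{1086401463}$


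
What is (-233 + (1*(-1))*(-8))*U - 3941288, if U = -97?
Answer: -3919463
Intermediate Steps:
(-233 + (1*(-1))*(-8))*U - 3941288 = (-233 + (1*(-1))*(-8))*(-97) - 3941288 = (-233 - 1*(-8))*(-97) - 3941288 = (-233 + 8)*(-97) - 3941288 = -225*(-97) - 3941288 = 21825 - 3941288 = -3919463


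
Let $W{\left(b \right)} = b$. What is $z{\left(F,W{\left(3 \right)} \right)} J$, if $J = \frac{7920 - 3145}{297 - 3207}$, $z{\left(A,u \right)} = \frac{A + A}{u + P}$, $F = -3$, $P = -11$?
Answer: $- \frac{955}{776} \approx -1.2307$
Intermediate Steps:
$z{\left(A,u \right)} = \frac{2 A}{-11 + u}$ ($z{\left(A,u \right)} = \frac{A + A}{u - 11} = \frac{2 A}{-11 + u}$)
$J = - \frac{955}{582}$ ($J = \frac{4775}{-2910} = 4775 \left(- \frac{1}{2910}\right) = - \frac{955}{582} \approx -1.6409$)
$z{\left(F,W{\left(3 \right)} \right)} J = 2 \left(-3\right) \frac{1}{-11 + 3} \left(- \frac{955}{582}\right) = 2 \left(-3\right) \frac{1}{-8} \left(- \frac{955}{582}\right) = 2 \left(-3\right) \left(- \frac{1}{8}\right) \left(- \frac{955}{582}\right) = \frac{3}{4} \left(- \frac{955}{582}\right) = - \frac{955}{776}$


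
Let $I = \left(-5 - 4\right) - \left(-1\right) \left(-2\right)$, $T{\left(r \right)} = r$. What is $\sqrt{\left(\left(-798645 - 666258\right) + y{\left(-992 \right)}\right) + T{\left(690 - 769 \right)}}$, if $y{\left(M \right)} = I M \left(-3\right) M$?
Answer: $\sqrt{31009130} \approx 5568.6$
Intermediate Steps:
$I = -11$ ($I = -9 - 2 = -11$)
$y{\left(M \right)} = 33 M^{2}$ ($y{\left(M \right)} = - 11 M \left(-3\right) M = - 11 - 3 M M = - 11 \left(- 3 M^{2}\right) = 33 M^{2}$)
$\sqrt{\left(\left(-798645 - 666258\right) + y{\left(-992 \right)}\right) + T{\left(690 - 769 \right)}} = \sqrt{\left(\left(-798645 - 666258\right) + 33 \left(-992\right)^{2}\right) + \left(690 - 769\right)} = \sqrt{\left(-1464903 + 33 \cdot 984064\right) + \left(690 - 769\right)} = \sqrt{\left(-1464903 + 32474112\right) - 79} = \sqrt{31009209 - 79} = \sqrt{31009130}$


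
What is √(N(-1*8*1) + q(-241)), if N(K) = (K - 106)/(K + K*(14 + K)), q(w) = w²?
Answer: 5*√455371/14 ≈ 241.00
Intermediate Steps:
N(K) = (-106 + K)/(K + K*(14 + K))
√(N(-1*8*1) + q(-241)) = √((-106 - 1*8*1)/(((-1*8*1))*(15 - 1*8*1)) + (-241)²) = √((-106 - 8*1)/(((-8*1))*(15 - 8*1)) + 58081) = √((-106 - 8)/((-8)*(15 - 8)) + 58081) = √(-⅛*(-114)/7 + 58081) = √(-⅛*⅐*(-114) + 58081) = √(57/28 + 58081) = √(1626325/28) = 5*√455371/14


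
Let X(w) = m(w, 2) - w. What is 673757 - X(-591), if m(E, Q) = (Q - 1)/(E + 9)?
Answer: 391782613/582 ≈ 6.7317e+5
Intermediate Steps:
m(E, Q) = (-1 + Q)/(9 + E)
X(w) = 1/(9 + w) - w (X(w) = (-1 + 2)/(9 + w) - w = 1/(9 + w) - w)
673757 - X(-591) = 673757 - (1 - 1*(-591)*(9 - 591))/(9 - 591) = 673757 - (1 - 1*(-591)*(-582))/(-582) = 673757 - (-1)*(1 - 343962)/582 = 673757 - (-1)*(-343961)/582 = 673757 - 1*343961/582 = 673757 - 343961/582 = 391782613/582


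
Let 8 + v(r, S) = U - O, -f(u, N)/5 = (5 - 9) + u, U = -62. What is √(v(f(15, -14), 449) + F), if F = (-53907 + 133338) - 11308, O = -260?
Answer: √68313 ≈ 261.37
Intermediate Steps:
f(u, N) = 20 - 5*u (f(u, N) = -5*((5 - 9) + u) = -5*(-4 + u) = 20 - 5*u)
v(r, S) = 190 (v(r, S) = -8 + (-62 - 1*(-260)) = -8 + (-62 + 260) = -8 + 198 = 190)
F = 68123 (F = 79431 - 11308 = 68123)
√(v(f(15, -14), 449) + F) = √(190 + 68123) = √68313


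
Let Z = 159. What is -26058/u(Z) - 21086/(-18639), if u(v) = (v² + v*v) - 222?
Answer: 95962363/156381210 ≈ 0.61364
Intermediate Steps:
u(v) = -222 + 2*v² (u(v) = (v² + v²) - 222 = 2*v² - 222 = -222 + 2*v²)
-26058/u(Z) - 21086/(-18639) = -26058/(-222 + 2*159²) - 21086/(-18639) = -26058/(-222 + 2*25281) - 21086*(-1/18639) = -26058/(-222 + 50562) + 21086/18639 = -26058/50340 + 21086/18639 = -26058*1/50340 + 21086/18639 = -4343/8390 + 21086/18639 = 95962363/156381210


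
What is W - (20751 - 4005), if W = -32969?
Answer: -49715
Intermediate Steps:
W - (20751 - 4005) = -32969 - (20751 - 4005) = -32969 - 1*16746 = -32969 - 16746 = -49715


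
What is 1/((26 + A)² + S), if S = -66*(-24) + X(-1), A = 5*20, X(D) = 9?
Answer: 1/17469 ≈ 5.7244e-5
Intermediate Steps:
A = 100
S = 1593 (S = -66*(-24) + 9 = 1584 + 9 = 1593)
1/((26 + A)² + S) = 1/((26 + 100)² + 1593) = 1/(126² + 1593) = 1/(15876 + 1593) = 1/17469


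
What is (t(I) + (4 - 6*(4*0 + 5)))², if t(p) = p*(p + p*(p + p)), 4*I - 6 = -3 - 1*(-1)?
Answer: 529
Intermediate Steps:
I = 1 (I = 3/2 + (-3 - 1*(-1))/4 = 3/2 + (-3 + 1)/4 = 3/2 + (¼)*(-2) = 3/2 - ½ = 1)
t(p) = p*(p + 2*p²) (t(p) = p*(p + p*(2*p)) = p*(p + 2*p²))
(t(I) + (4 - 6*(4*0 + 5)))² = (1²*(1 + 2*1) + (4 - 6*(4*0 + 5)))² = (1*(1 + 2) + (4 - 6*(0 + 5)))² = (1*3 + (4 - 6*5))² = (3 + (4 - 30))² = (3 - 26)² = (-23)² = 529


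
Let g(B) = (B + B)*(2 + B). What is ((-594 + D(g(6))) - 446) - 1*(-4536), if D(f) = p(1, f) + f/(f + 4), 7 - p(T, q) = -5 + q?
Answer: 85324/25 ≈ 3413.0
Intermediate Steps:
p(T, q) = 12 - q (p(T, q) = 7 - (-5 + q) = 7 + (5 - q) = 12 - q)
g(B) = 2*B*(2 + B) (g(B) = (2*B)*(2 + B) = 2*B*(2 + B))
D(f) = 12 - f + f/(4 + f) (D(f) = (12 - f) + f/(f + 4) = (12 - f) + f/(4 + f) = 12 - f + f/(4 + f))
((-594 + D(g(6))) - 446) - 1*(-4536) = ((-594 + (48 - (2*6*(2 + 6))² + 9*(2*6*(2 + 6)))/(4 + 2*6*(2 + 6))) - 446) - 1*(-4536) = ((-594 + (48 - (2*6*8)² + 9*(2*6*8))/(4 + 2*6*8)) - 446) + 4536 = ((-594 + (48 - 1*96² + 9*96)/(4 + 96)) - 446) + 4536 = ((-594 + (48 - 1*9216 + 864)/100) - 446) + 4536 = ((-594 + (48 - 9216 + 864)/100) - 446) + 4536 = ((-594 + (1/100)*(-8304)) - 446) + 4536 = ((-594 - 2076/25) - 446) + 4536 = (-16926/25 - 446) + 4536 = -28076/25 + 4536 = 85324/25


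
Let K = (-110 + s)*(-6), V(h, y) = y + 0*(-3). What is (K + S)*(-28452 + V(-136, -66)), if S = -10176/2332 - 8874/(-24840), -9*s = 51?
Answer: -49783411559/2530 ≈ -1.9677e+7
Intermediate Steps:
s = -17/3 (s = -⅑*51 = -17/3 ≈ -5.6667)
V(h, y) = y (V(h, y) = y + 0 = y)
K = 694 (K = (-110 - 17/3)*(-6) = -347/3*(-6) = 694)
S = -60817/15180 (S = -10176*1/2332 - 8874*(-1/24840) = -48/11 + 493/1380 = -60817/15180 ≈ -4.0064)
(K + S)*(-28452 + V(-136, -66)) = (694 - 60817/15180)*(-28452 - 66) = (10474103/15180)*(-28518) = -49783411559/2530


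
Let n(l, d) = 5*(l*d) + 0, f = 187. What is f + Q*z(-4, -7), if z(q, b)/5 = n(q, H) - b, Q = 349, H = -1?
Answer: 47302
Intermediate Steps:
n(l, d) = 5*d*l (n(l, d) = 5*(d*l) + 0 = 5*d*l + 0 = 5*d*l)
z(q, b) = -25*q - 5*b (z(q, b) = 5*(5*(-1)*q - b) = 5*(-5*q - b) = 5*(-b - 5*q) = -25*q - 5*b)
f + Q*z(-4, -7) = 187 + 349*(-25*(-4) - 5*(-7)) = 187 + 349*(100 + 35) = 187 + 349*135 = 187 + 47115 = 47302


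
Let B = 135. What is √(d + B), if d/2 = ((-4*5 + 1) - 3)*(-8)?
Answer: √487 ≈ 22.068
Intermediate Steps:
d = 352 (d = 2*(((-4*5 + 1) - 3)*(-8)) = 2*(((-20 + 1) - 3)*(-8)) = 2*((-19 - 3)*(-8)) = 2*(-22*(-8)) = 2*176 = 352)
√(d + B) = √(352 + 135) = √487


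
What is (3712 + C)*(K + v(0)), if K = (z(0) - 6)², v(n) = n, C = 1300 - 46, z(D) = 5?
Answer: 4966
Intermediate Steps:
C = 1254
K = 1 (K = (5 - 6)² = (-1)² = 1)
(3712 + C)*(K + v(0)) = (3712 + 1254)*(1 + 0) = 4966*1 = 4966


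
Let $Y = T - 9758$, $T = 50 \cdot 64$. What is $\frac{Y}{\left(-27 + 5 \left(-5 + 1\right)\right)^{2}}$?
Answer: $- \frac{6558}{2209} \approx -2.9688$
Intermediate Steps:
$T = 3200$
$Y = -6558$ ($Y = 3200 - 9758 = -6558$)
$\frac{Y}{\left(-27 + 5 \left(-5 + 1\right)\right)^{2}} = - \frac{6558}{\left(-27 + 5 \left(-5 + 1\right)\right)^{2}} = - \frac{6558}{\left(-27 + 5 \left(-4\right)\right)^{2}} = - \frac{6558}{\left(-27 - 20\right)^{2}} = - \frac{6558}{\left(-47\right)^{2}} = - \frac{6558}{2209}$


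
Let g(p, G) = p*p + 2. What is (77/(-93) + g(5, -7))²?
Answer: 5924356/8649 ≈ 684.98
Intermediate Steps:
g(p, G) = 2 + p² (g(p, G) = p² + 2 = 2 + p²)
(77/(-93) + g(5, -7))² = (77/(-93) + (2 + 5²))² = (77*(-1/93) + (2 + 25))² = (-77/93 + 27)² = (2434/93)² = 5924356/8649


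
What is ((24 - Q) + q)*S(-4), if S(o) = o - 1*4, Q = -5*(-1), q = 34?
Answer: -424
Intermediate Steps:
Q = 5
S(o) = -4 + o (S(o) = o - 4 = -4 + o)
((24 - Q) + q)*S(-4) = ((24 - 1*5) + 34)*(-4 - 4) = ((24 - 5) + 34)*(-8) = (19 + 34)*(-8) = 53*(-8) = -424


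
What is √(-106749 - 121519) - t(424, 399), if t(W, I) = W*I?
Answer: -169176 + 2*I*√57067 ≈ -1.6918e+5 + 477.77*I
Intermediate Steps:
t(W, I) = I*W
√(-106749 - 121519) - t(424, 399) = √(-106749 - 121519) - 399*424 = √(-228268) - 1*169176 = 2*I*√57067 - 169176 = -169176 + 2*I*√57067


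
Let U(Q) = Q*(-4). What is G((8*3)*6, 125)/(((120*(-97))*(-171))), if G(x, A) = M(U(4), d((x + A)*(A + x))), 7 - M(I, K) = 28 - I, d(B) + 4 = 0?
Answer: -37/1990440 ≈ -1.8589e-5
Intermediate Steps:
U(Q) = -4*Q
d(B) = -4 (d(B) = -4 + 0 = -4)
M(I, K) = -21 + I (M(I, K) = 7 - (28 - I) = 7 + (-28 + I) = -21 + I)
G(x, A) = -37 (G(x, A) = -21 - 4*4 = -21 - 16 = -37)
G((8*3)*6, 125)/(((120*(-97))*(-171))) = -37/((120*(-97))*(-171)) = -37/((-11640*(-171))) = -37/1990440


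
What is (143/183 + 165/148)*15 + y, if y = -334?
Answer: -2758557/9028 ≈ -305.56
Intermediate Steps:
(143/183 + 165/148)*15 + y = (143/183 + 165/148)*15 - 334 = (51359/27084)*15 - 334 = 256795/9028 - 334 = -2758557/9028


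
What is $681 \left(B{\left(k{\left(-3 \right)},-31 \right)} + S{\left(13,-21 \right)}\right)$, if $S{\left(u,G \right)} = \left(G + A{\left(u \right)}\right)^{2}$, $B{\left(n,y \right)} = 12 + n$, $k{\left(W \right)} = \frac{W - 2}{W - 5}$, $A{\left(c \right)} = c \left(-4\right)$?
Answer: $\frac{29101173}{8} \approx 3.6376 \cdot 10^{6}$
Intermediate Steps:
$A{\left(c \right)} = - 4 c$
$k{\left(W \right)} = \frac{-2 + W}{-5 + W}$
$S{\left(u,G \right)} = \left(G - 4 u\right)^{2}$
$681 \left(B{\left(k{\left(-3 \right)},-31 \right)} + S{\left(13,-21 \right)}\right) = 681 \left(\left(12 + \frac{-2 - 3}{-5 - 3}\right) + \left(-21 - 52\right)^{2}\right) = 681 \left(\left(12 + \frac{1}{-8} \left(-5\right)\right) + \left(-21 - 52\right)^{2}\right) = 681 \left(\left(12 - - \frac{5}{8}\right) + \left(-73\right)^{2}\right) = 681 \left(\left(12 + \frac{5}{8}\right) + 5329\right) = 681 \left(\frac{101}{8} + 5329\right) = 681 \cdot \frac{42733}{8} = \frac{29101173}{8}$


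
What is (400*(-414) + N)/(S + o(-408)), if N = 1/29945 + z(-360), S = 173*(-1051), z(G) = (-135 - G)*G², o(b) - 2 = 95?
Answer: -868237308001/5441785070 ≈ -159.55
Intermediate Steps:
o(b) = 97 (o(b) = 2 + 95 = 97)
z(G) = G²*(-135 - G)
S = -181823
N = 873196200001/29945 (N = 1/29945 + (-360)²*(-135 - 1*(-360)) = 1/29945 + 129600*(-135 + 360) = 1/29945 + 129600*225 = 1/29945 + 29160000 = 873196200001/29945 ≈ 2.9160e+7)
(400*(-414) + N)/(S + o(-408)) = (400*(-414) + 873196200001/29945)/(-181823 + 97) = (-165600 + 873196200001/29945)/(-181726) = (868237308001/29945)*(-1/181726) = -868237308001/5441785070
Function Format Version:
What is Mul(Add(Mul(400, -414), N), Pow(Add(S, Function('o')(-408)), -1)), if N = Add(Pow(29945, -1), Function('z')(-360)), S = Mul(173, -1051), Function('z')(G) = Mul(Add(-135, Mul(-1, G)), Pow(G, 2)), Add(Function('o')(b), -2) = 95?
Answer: Rational(-868237308001, 5441785070) ≈ -159.55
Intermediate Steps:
Function('o')(b) = 97 (Function('o')(b) = Add(2, 95) = 97)
Function('z')(G) = Mul(Pow(G, 2), Add(-135, Mul(-1, G)))
S = -181823
N = Rational(873196200001, 29945) (N = Add(Pow(29945, -1), Mul(Pow(-360, 2), Add(-135, Mul(-1, -360)))) = Add(Rational(1, 29945), Mul(129600, Add(-135, 360))) = Add(Rational(1, 29945), Mul(129600, 225)) = Add(Rational(1, 29945), 29160000) = Rational(873196200001, 29945) ≈ 2.9160e+7)
Mul(Add(Mul(400, -414), N), Pow(Add(S, Function('o')(-408)), -1)) = Mul(Add(Mul(400, -414), Rational(873196200001, 29945)), Pow(Add(-181823, 97), -1)) = Mul(Add(-165600, Rational(873196200001, 29945)), Pow(-181726, -1)) = Mul(Rational(868237308001, 29945), Rational(-1, 181726)) = Rational(-868237308001, 5441785070)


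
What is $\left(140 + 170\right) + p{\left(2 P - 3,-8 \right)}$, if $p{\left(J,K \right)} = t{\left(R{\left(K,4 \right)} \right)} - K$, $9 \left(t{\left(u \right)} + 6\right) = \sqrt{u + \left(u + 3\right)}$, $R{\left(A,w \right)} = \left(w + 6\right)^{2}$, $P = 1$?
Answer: $312 + \frac{\sqrt{203}}{9} \approx 313.58$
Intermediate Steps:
$R{\left(A,w \right)} = \left(6 + w\right)^{2}$
$t{\left(u \right)} = -6 + \frac{\sqrt{3 + 2 u}}{9}$ ($t{\left(u \right)} = -6 + \frac{\sqrt{u + \left(u + 3\right)}}{9} = -6 + \frac{\sqrt{u + \left(3 + u\right)}}{9} = -6 + \frac{\sqrt{3 + 2 u}}{9}$)
$p{\left(J,K \right)} = -6 - K + \frac{\sqrt{203}}{9}$ ($p{\left(J,K \right)} = \left(-6 + \frac{\sqrt{3 + 2 \left(6 + 4\right)^{2}}}{9}\right) - K = \left(-6 + \frac{\sqrt{3 + 2 \cdot 10^{2}}}{9}\right) - K = \left(-6 + \frac{\sqrt{3 + 2 \cdot 100}}{9}\right) - K = \left(-6 + \frac{\sqrt{3 + 200}}{9}\right) - K = \left(-6 + \frac{\sqrt{203}}{9}\right) - K = -6 - K + \frac{\sqrt{203}}{9}$)
$\left(140 + 170\right) + p{\left(2 P - 3,-8 \right)} = \left(140 + 170\right) - \left(-2 - \frac{\sqrt{203}}{9}\right) = 310 + \left(-6 + 8 + \frac{\sqrt{203}}{9}\right) = 310 + \left(2 + \frac{\sqrt{203}}{9}\right) = 312 + \frac{\sqrt{203}}{9}$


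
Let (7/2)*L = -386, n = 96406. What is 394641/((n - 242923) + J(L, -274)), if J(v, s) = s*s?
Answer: -394641/71441 ≈ -5.5240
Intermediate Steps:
L = -772/7 (L = (2/7)*(-386) = -772/7 ≈ -110.29)
J(v, s) = s²
394641/((n - 242923) + J(L, -274)) = 394641/((96406 - 242923) + (-274)²) = 394641/(-146517 + 75076) = 394641/(-71441) = 394641*(-1/71441) = -394641/71441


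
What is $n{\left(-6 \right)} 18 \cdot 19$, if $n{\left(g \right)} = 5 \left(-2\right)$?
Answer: $-3420$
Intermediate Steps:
$n{\left(g \right)} = -10$
$n{\left(-6 \right)} 18 \cdot 19 = \left(-10\right) 18 \cdot 19 = \left(-180\right) 19 = -3420$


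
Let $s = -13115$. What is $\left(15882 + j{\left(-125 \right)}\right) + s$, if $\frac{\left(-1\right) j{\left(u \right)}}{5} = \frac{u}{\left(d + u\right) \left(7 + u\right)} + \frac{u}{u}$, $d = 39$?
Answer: $\frac{28029401}{10148} \approx 2762.1$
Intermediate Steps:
$j{\left(u \right)} = -5 - \frac{5 u}{\left(7 + u\right) \left(39 + u\right)}$ ($j{\left(u \right)} = - 5 \left(\frac{u}{\left(39 + u\right) \left(7 + u\right)} + \frac{u}{u}\right) = - 5 \left(\frac{u}{\left(7 + u\right) \left(39 + u\right)} + 1\right) = - 5 \left(1 + \frac{u}{\left(7 + u\right) \left(39 + u\right)}\right) = -5 - \frac{5 u}{\left(7 + u\right) \left(39 + u\right)}$)
$\left(15882 + j{\left(-125 \right)}\right) + s = \left(15882 + \frac{5 \left(-273 - \left(-125\right)^{2} - -5875\right)}{273 + \left(-125\right)^{2} + 46 \left(-125\right)}\right) - 13115 = \left(15882 + \frac{5 \left(-273 - 15625 + 5875\right)}{273 + 15625 - 5750}\right) - 13115 = \left(15882 + \frac{5 \left(-273 - 15625 + 5875\right)}{10148}\right) - 13115 = \left(15882 + 5 \cdot \frac{1}{10148} \left(-10023\right)\right) - 13115 = \left(15882 - \frac{50115}{10148}\right) - 13115 = \frac{161120421}{10148} - 13115 = \frac{28029401}{10148}$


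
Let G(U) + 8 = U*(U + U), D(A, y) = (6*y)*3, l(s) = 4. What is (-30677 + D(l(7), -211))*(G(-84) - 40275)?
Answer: 902245225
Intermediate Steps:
D(A, y) = 18*y
G(U) = -8 + 2*U**2 (G(U) = -8 + U*(U + U) = -8 + U*(2*U) = -8 + 2*U**2)
(-30677 + D(l(7), -211))*(G(-84) - 40275) = (-30677 + 18*(-211))*((-8 + 2*(-84)**2) - 40275) = (-30677 - 3798)*((-8 + 2*7056) - 40275) = -34475*((-8 + 14112) - 40275) = -34475*(14104 - 40275) = -34475*(-26171) = 902245225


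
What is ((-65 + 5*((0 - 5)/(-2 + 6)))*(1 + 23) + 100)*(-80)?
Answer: 128800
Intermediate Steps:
((-65 + 5*((0 - 5)/(-2 + 6)))*(1 + 23) + 100)*(-80) = ((-65 + 5*(-5/4))*24 + 100)*(-80) = ((-65 - 25/4)*24 + 100)*(-80) = (-285/4*24 + 100)*(-80) = (-1710 + 100)*(-80) = -1610*(-80) = 128800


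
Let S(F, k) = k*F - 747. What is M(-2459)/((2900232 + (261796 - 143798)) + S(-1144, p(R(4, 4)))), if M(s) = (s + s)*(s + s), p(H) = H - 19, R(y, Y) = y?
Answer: 24186724/3034643 ≈ 7.9702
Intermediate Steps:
p(H) = -19 + H
S(F, k) = -747 + F*k (S(F, k) = F*k - 747 = -747 + F*k)
M(s) = 4*s**2 (M(s) = (2*s)*(2*s) = 4*s**2)
M(-2459)/((2900232 + (261796 - 143798)) + S(-1144, p(R(4, 4)))) = (4*(-2459)**2)/((2900232 + (261796 - 143798)) + (-747 - 1144*(-19 + 4))) = (4*6046681)/((2900232 + 117998) + (-747 - 1144*(-15))) = 24186724/(3018230 + (-747 + 17160)) = 24186724/(3018230 + 16413) = 24186724/3034643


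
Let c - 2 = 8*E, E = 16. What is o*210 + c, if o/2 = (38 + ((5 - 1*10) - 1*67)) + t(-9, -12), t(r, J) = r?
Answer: -17930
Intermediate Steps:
o = -86 (o = 2*((38 + ((5 - 1*10) - 1*67)) - 9) = 2*((38 + ((5 - 10) - 67)) - 9) = 2*((38 + (-5 - 67)) - 9) = 2*((38 - 72) - 9) = 2*(-34 - 9) = 2*(-43) = -86)
c = 130 (c = 2 + 8*16 = 2 + 128 = 130)
o*210 + c = -86*210 + 130 = -18060 + 130 = -17930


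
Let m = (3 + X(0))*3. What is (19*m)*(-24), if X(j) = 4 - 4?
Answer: -4104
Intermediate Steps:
X(j) = 0
m = 9 (m = (3 + 0)*3 = 3*3 = 9)
(19*m)*(-24) = (19*9)*(-24) = 171*(-24) = -4104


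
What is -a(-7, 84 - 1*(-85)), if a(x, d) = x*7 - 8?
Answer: 57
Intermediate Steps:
a(x, d) = -8 + 7*x (a(x, d) = 7*x - 8 = -8 + 7*x)
-a(-7, 84 - 1*(-85)) = -(-8 + 7*(-7)) = -(-8 - 49) = -1*(-57) = 57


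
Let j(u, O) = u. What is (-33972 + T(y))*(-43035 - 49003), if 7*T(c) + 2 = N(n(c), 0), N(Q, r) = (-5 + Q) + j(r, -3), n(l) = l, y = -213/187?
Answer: 240765290180/77 ≈ 3.1268e+9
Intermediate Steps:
y = -213/187 (y = -213*1/187 = -213/187 ≈ -1.1390)
N(Q, r) = -5 + Q + r (N(Q, r) = (-5 + Q) + r = -5 + Q + r)
T(c) = -1 + c/7 (T(c) = -2/7 + (-5 + c + 0)/7 = -2/7 + (-5 + c)/7 = -2/7 + (-5/7 + c/7) = -1 + c/7)
(-33972 + T(y))*(-43035 - 49003) = (-33972 + (-1 + (⅐)*(-213/187)))*(-43035 - 49003) = (-33972 + (-1 - 213/1309))*(-92038) = (-33972 - 1522/1309)*(-92038) = -44470870/1309*(-92038) = 240765290180/77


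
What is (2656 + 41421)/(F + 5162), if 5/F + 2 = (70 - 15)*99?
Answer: 239911111/28096771 ≈ 8.5387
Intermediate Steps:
F = 5/5443 (F = 5/(-2 + (70 - 15)*99) = 5/(-2 + 55*99) = 5/(-2 + 5445) = 5/5443 ≈ 0.00091861)
(2656 + 41421)/(F + 5162) = (2656 + 41421)/(5/5443 + 5162) = 44077/(28096771/5443) = 44077*(5443/28096771) = 239911111/28096771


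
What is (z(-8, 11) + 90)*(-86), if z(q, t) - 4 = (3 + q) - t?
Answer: -6708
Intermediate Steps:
z(q, t) = 7 + q - t (z(q, t) = 4 + ((3 + q) - t) = 4 + (3 + q - t) = 7 + q - t)
(z(-8, 11) + 90)*(-86) = ((7 - 8 - 1*11) + 90)*(-86) = ((7 - 8 - 11) + 90)*(-86) = (-12 + 90)*(-86) = 78*(-86) = -6708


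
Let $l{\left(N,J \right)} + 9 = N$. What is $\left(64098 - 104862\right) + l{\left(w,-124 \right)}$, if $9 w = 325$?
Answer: $- \frac{366632}{9} \approx -40737.0$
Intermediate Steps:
$w = \frac{325}{9}$ ($w = \frac{1}{9} \cdot 325 = \frac{325}{9} \approx 36.111$)
$l{\left(N,J \right)} = -9 + N$
$\left(64098 - 104862\right) + l{\left(w,-124 \right)} = \left(64098 - 104862\right) + \left(-9 + \frac{325}{9}\right) = -40764 + \frac{244}{9} = - \frac{366632}{9}$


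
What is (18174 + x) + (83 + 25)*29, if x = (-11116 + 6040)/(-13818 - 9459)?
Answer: 165314946/7759 ≈ 21306.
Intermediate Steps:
x = 1692/7759 (x = -5076/(-23277) = -5076*(-1/23277) = 1692/7759 ≈ 0.21807)
(18174 + x) + (83 + 25)*29 = (18174 + 1692/7759) + (83 + 25)*29 = 141013758/7759 + 108*29 = 141013758/7759 + 3132 = 165314946/7759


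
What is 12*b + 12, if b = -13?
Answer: -144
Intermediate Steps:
12*b + 12 = 12*(-13) + 12 = -156 + 12 = -144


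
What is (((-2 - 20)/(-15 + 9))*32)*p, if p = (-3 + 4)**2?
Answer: 352/3 ≈ 117.33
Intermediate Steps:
p = 1 (p = 1**2 = 1)
(((-2 - 20)/(-15 + 9))*32)*p = (((-2 - 20)/(-15 + 9))*32)*1 = (-22/(-6)*32)*1 = (-22*(-1/6)*32)*1 = ((11/3)*32)*1 = (352/3)*1 = 352/3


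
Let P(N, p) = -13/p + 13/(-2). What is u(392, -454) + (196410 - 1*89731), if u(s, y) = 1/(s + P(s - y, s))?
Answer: 16119517329/151103 ≈ 1.0668e+5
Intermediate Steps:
P(N, p) = -13/2 - 13/p (P(N, p) = -13/p + 13*(-½) = -13/p - 13/2 = -13/2 - 13/p)
u(s, y) = 1/(-13/2 + s - 13/s) (u(s, y) = 1/(s + (-13/2 - 13/s)) = 1/(-13/2 + s - 13/s))
u(392, -454) + (196410 - 1*89731) = -2*392/(26 - 1*392*(-13 + 2*392)) + (196410 - 1*89731) = -2*392/(26 - 1*392*(-13 + 784)) + (196410 - 89731) = -2*392/(26 - 1*392*771) + 106679 = -2*392/(26 - 302232) + 106679 = -2*392/(-302206) + 106679 = -2*392*(-1/302206) + 106679 = 392/151103 + 106679 = 16119517329/151103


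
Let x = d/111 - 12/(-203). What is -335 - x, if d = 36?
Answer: -2519065/7511 ≈ -335.38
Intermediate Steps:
x = 2880/7511 (x = 36/111 - 12/(-203) = 36*(1/111) - 12*(-1/203) = 12/37 + 12/203 = 2880/7511 ≈ 0.38344)
-335 - x = -335 - 1*2880/7511 = -335 - 2880/7511 = -2519065/7511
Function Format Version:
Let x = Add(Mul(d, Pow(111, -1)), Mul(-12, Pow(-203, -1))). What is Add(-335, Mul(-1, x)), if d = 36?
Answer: Rational(-2519065, 7511) ≈ -335.38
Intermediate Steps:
x = Rational(2880, 7511) (x = Add(Mul(36, Pow(111, -1)), Mul(-12, Pow(-203, -1))) = Add(Mul(36, Rational(1, 111)), Mul(-12, Rational(-1, 203))) = Add(Rational(12, 37), Rational(12, 203)) = Rational(2880, 7511) ≈ 0.38344)
Add(-335, Mul(-1, x)) = Add(-335, Mul(-1, Rational(2880, 7511))) = Add(-335, Rational(-2880, 7511)) = Rational(-2519065, 7511)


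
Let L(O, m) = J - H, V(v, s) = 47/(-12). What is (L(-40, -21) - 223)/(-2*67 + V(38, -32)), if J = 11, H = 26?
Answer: 2856/1655 ≈ 1.7257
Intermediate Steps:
V(v, s) = -47/12 (V(v, s) = 47*(-1/12) = -47/12)
L(O, m) = -15 (L(O, m) = 11 - 1*26 = 11 - 26 = -15)
(L(-40, -21) - 223)/(-2*67 + V(38, -32)) = (-15 - 223)/(-2*67 - 47/12) = -238/(-134 - 47/12) = -238/(-1655/12) = -238*(-12/1655) = 2856/1655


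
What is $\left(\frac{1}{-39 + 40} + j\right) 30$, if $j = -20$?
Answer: $-570$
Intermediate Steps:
$\left(\frac{1}{-39 + 40} + j\right) 30 = \left(\frac{1}{-39 + 40} - 20\right) 30 = \left(1^{-1} - 20\right) 30 = \left(1 - 20\right) 30 = \left(-19\right) 30 = -570$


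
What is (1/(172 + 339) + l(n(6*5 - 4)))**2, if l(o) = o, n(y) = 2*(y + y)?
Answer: 2824391025/261121 ≈ 10816.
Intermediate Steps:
n(y) = 4*y (n(y) = 2*(2*y) = 4*y)
(1/(172 + 339) + l(n(6*5 - 4)))**2 = (1/(172 + 339) + 4*(6*5 - 4))**2 = (1/511 + 4*(30 - 4))**2 = (1/511 + 4*26)**2 = (1/511 + 104)**2 = (53145/511)**2 = 2824391025/261121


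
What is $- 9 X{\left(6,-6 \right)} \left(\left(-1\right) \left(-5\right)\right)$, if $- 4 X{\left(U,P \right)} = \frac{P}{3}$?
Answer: $- \frac{45}{2} \approx -22.5$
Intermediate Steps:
$X{\left(U,P \right)} = - \frac{P}{12}$ ($X{\left(U,P \right)} = - \frac{P \frac{1}{3}}{4} = - \frac{\frac{1}{3} P}{4} = - \frac{P}{12}$)
$- 9 X{\left(6,-6 \right)} \left(\left(-1\right) \left(-5\right)\right) = - 9 \left(\left(- \frac{1}{12}\right) \left(-6\right)\right) \left(\left(-1\right) \left(-5\right)\right) = \left(-9\right) \frac{1}{2} \cdot 5 = \left(- \frac{9}{2}\right) 5 = - \frac{45}{2}$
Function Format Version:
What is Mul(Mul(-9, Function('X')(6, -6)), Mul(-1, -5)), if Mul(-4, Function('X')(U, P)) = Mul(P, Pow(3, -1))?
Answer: Rational(-45, 2) ≈ -22.500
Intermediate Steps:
Function('X')(U, P) = Mul(Rational(-1, 12), P) (Function('X')(U, P) = Mul(Rational(-1, 4), Mul(P, Pow(3, -1))) = Mul(Rational(-1, 4), Mul(P, Rational(1, 3))) = Mul(Rational(-1, 4), Mul(Rational(1, 3), P)) = Mul(Rational(-1, 12), P))
Mul(Mul(-9, Function('X')(6, -6)), Mul(-1, -5)) = Mul(Mul(-9, Mul(Rational(-1, 12), -6)), Mul(-1, -5)) = Mul(Mul(-9, Rational(1, 2)), 5) = Mul(Rational(-9, 2), 5) = Rational(-45, 2)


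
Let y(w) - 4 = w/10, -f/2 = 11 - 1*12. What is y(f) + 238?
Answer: 1211/5 ≈ 242.20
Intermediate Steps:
f = 2 (f = -2*(11 - 1*12) = -2*(11 - 12) = -2*(-1) = 2)
y(w) = 4 + w/10
y(f) + 238 = (4 + (⅒)*2) + 238 = (4 + ⅕) + 238 = 21/5 + 238 = 1211/5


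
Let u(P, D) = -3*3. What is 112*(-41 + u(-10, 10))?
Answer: -5600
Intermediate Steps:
u(P, D) = -9
112*(-41 + u(-10, 10)) = 112*(-41 - 9) = 112*(-50) = -5600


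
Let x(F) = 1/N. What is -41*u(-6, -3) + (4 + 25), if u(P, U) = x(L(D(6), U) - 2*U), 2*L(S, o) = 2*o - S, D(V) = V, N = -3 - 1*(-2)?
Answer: 70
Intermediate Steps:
N = -1 (N = -3 + 2 = -1)
L(S, o) = o - S/2 (L(S, o) = (2*o - S)/2 = (-S + 2*o)/2 = o - S/2)
x(F) = -1 (x(F) = 1/(-1) = -1)
u(P, U) = -1
-41*u(-6, -3) + (4 + 25) = -41*(-1) + (4 + 25) = 41 + 29 = 70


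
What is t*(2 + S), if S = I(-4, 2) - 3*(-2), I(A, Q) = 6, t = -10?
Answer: -140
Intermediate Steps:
S = 12 (S = 6 - 3*(-2) = 6 + 6 = 12)
t*(2 + S) = -10*(2 + 12) = -10*14 = -140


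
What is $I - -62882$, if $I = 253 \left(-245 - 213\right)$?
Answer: $-52992$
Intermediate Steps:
$I = -115874$ ($I = 253 \left(-458\right) = -115874$)
$I - -62882 = -115874 - -62882 = -115874 + 62882 = -52992$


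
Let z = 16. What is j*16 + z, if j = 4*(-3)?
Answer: -176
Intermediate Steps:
j = -12
j*16 + z = -12*16 + 16 = -192 + 16 = -176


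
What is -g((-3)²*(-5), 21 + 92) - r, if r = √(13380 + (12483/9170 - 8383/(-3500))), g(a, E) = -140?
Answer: 140 - √28135633900955/45850 ≈ 24.312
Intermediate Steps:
r = √28135633900955/45850 (r = √(13380 + (12483*(1/9170) - 8383*(-1/3500))) = √(13380 + (12483/9170 + 8383/3500)) = √(13380 + 1722323/458500) = √(6136452323/458500) = √28135633900955/45850 ≈ 115.69)
-g((-3)²*(-5), 21 + 92) - r = -1*(-140) - √28135633900955/45850 = 140 - √28135633900955/45850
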